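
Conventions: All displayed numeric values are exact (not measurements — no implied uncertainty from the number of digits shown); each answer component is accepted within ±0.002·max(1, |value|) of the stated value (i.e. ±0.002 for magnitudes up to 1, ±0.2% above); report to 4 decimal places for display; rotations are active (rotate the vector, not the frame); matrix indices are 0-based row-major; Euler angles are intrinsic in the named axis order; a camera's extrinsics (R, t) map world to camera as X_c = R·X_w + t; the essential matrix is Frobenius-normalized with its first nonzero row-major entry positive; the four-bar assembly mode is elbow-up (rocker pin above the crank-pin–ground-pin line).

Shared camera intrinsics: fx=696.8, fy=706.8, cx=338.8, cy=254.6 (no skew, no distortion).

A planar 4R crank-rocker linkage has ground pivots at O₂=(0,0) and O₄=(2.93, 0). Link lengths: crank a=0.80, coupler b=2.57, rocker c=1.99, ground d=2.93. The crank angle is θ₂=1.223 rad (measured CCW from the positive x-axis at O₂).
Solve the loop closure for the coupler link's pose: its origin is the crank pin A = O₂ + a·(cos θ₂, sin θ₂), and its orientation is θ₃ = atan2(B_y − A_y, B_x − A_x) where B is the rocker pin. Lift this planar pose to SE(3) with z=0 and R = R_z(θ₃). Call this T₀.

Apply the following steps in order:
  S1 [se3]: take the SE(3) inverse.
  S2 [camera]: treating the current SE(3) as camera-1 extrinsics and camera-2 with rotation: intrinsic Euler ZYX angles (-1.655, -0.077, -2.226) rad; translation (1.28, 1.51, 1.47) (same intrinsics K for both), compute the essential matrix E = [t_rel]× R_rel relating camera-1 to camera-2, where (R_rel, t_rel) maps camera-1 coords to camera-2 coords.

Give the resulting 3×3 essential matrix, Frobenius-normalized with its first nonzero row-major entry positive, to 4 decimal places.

matrix = [0.1729 -0.5404 -0.2660; -0.0341 0.0556 0.4889; -0.1068 0.4038 -0.4355]

source (fourbar_fk): coupler pose = R=[0.8842 -0.4671 0.0000; 0.4671 0.8842 0.0000; 0.0000 0.0000 1.0000], t=(0.2727, 0.7521, 0.0000)
after S1 (invert_se3): R=[0.8842 0.4671 0.0000; -0.4671 0.8842 0.0000; 0.0000 0.0000 1.0000], t=(-0.5924, -0.5377, 0.0000)
after S2 (essential): [0.1729 -0.5404 -0.2660; -0.0341 0.0556 0.4889; -0.1068 0.4038 -0.4355]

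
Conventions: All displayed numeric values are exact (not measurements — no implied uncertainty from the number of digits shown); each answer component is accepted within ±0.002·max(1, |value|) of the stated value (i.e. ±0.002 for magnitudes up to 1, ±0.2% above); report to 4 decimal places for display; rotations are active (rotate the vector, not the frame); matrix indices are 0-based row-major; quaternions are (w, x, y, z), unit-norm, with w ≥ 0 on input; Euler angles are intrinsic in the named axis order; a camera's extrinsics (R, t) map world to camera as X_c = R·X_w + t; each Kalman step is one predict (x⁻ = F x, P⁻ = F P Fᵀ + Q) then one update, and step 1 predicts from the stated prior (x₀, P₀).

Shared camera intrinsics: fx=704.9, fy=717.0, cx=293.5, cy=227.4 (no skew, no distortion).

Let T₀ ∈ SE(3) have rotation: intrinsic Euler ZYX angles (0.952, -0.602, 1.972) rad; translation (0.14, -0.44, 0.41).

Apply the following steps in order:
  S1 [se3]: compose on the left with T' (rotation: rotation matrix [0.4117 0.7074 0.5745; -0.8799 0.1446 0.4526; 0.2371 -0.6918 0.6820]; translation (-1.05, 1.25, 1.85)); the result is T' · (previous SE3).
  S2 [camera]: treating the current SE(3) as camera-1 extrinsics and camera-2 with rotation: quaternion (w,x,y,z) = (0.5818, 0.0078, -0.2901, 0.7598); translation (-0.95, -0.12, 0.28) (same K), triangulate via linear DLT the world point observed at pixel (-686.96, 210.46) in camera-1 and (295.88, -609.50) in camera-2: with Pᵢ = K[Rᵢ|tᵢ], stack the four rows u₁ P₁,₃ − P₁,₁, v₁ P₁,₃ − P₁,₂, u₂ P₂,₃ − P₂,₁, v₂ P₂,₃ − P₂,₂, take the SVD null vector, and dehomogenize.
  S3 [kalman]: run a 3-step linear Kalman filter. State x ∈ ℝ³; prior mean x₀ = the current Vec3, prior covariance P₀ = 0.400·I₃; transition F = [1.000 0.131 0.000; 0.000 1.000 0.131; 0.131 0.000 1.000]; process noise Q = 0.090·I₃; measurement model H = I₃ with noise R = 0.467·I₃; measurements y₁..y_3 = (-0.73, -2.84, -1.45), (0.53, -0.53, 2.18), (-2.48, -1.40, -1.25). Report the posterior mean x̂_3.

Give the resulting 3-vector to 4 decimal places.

result = (-1.4009, -1.3651, -0.1149)

after S1 (compose_se3): R=[0.9971 -0.0183 -0.0737; -0.0673 0.2354 -0.9696; 0.0351 0.9717 0.2335], t=(-1.0681, 1.2488, 2.4672)
after S2 (triangulate): (-1.1729, -1.0693, 1.1501)
after S3 (kf_track): (-1.4009, -1.3651, -0.1149)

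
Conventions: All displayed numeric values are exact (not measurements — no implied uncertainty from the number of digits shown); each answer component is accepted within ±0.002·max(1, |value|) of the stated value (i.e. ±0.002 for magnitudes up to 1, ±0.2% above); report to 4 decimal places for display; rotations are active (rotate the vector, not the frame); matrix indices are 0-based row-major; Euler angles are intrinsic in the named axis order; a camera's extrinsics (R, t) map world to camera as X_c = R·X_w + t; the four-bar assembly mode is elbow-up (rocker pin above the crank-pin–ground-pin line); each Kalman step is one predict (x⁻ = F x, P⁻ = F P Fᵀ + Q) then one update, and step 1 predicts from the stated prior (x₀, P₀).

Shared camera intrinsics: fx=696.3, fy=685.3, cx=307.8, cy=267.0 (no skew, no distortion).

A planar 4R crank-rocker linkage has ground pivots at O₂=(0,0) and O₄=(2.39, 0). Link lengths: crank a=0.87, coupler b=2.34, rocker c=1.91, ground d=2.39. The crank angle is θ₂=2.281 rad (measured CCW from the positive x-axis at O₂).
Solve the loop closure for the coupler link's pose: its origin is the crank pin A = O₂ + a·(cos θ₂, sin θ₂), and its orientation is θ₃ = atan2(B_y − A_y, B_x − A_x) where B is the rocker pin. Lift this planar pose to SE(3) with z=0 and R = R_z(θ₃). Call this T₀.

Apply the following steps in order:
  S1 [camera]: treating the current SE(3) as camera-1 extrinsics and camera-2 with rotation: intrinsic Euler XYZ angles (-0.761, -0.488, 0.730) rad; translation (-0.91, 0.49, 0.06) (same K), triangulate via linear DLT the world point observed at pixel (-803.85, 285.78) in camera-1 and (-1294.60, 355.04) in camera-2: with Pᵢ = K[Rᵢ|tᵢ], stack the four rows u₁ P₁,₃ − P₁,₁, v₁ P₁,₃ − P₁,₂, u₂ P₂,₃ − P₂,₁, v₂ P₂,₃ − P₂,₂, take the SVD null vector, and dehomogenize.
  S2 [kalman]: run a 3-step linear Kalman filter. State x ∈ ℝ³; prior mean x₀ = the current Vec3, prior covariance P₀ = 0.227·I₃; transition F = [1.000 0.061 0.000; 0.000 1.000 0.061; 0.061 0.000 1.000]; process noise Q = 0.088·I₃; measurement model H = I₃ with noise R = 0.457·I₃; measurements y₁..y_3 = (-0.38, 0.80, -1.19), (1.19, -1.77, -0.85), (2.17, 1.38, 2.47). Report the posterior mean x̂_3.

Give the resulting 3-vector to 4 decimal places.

result = (0.6652, 0.3273, 0.8098)

source (fourbar_fk): coupler pose = R=[0.8949 -0.4462 0.0000; 0.4462 0.8949 0.0000; 0.0000 0.0000 1.0000], t=(-0.5672, 0.6597, 0.0000)
after S1 (triangulate): (-1.5877, 0.0935, 1.2714)
after S2 (kf_track): (0.6652, 0.3273, 0.8098)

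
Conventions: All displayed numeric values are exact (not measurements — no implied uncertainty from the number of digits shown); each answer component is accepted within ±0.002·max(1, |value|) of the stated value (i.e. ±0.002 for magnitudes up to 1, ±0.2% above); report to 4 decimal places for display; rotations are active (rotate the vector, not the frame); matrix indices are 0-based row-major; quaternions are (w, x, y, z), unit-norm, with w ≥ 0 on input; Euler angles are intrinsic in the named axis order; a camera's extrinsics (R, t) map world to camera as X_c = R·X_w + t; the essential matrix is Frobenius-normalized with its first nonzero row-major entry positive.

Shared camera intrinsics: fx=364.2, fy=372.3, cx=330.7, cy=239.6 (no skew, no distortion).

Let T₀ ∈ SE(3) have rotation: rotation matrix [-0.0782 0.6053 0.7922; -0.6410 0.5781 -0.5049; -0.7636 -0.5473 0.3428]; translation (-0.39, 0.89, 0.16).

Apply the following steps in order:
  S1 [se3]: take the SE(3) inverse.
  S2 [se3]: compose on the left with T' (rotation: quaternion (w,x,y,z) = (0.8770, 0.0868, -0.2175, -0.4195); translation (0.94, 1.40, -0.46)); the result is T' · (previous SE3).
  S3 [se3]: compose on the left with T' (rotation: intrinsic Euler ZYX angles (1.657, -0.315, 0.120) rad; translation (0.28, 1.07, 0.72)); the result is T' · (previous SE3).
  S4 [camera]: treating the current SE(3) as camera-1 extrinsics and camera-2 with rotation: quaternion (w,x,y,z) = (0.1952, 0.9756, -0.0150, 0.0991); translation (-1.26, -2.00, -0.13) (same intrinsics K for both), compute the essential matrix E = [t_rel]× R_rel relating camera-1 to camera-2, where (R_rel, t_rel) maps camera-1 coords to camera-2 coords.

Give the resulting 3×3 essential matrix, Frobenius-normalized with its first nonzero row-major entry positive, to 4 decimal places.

after S1 (invert_se3): R=[-0.0782 -0.6410 -0.7636; 0.6053 0.5781 -0.5473; 0.7922 -0.5049 0.3428], t=(0.6622, -0.1909, 0.7035)
after S2 (compose_se3): R=[0.0193 0.2782 -0.9603; 0.4675 0.8465 0.2547; 0.8838 -0.4539 -0.1137], t=(0.8536, 0.7882, 0.3068)
after S3 (compose_se3): R=[-0.3337 -0.9235 -0.1890; -0.3006 0.2943 -0.9072; 0.8934 -0.2459 -0.3759], t=(-0.5223, 1.6912, 1.3638)
after S4 (essential): [0.5224 -0.3365 -0.0079; 0.0535 0.5140 -0.2297; -0.4383 -0.2306 0.2207]

matrix = [0.5224 -0.3365 -0.0079; 0.0535 0.5140 -0.2297; -0.4383 -0.2306 0.2207]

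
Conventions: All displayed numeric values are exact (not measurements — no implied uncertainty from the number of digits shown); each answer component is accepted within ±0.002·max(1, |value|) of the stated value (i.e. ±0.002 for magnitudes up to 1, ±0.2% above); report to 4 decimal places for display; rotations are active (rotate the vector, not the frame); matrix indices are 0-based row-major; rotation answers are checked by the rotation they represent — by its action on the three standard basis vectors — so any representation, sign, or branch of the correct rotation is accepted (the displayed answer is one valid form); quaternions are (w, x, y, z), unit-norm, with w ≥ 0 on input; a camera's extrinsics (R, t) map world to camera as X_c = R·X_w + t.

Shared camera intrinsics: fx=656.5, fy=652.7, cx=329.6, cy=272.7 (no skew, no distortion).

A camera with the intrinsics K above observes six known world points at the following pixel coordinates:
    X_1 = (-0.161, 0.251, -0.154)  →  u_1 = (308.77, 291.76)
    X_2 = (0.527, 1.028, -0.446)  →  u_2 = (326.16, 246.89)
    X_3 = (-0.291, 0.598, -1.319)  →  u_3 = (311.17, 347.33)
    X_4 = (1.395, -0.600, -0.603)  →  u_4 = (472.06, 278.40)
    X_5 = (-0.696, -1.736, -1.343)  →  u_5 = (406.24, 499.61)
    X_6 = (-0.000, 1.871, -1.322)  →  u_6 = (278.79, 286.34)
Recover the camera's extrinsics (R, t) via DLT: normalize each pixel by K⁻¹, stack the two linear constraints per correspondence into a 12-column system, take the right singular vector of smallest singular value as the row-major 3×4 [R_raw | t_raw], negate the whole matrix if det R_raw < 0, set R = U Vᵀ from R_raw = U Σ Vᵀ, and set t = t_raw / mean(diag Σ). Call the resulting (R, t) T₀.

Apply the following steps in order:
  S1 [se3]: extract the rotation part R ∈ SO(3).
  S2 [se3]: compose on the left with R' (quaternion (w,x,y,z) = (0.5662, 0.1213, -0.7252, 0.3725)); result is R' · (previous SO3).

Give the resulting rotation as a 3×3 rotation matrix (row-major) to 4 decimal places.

rotation (matrix) = ((-0.1323, -0.0468, 0.9901), (-0.3692, -0.9247, -0.0930), (0.9199, -0.3778, 0.1051))

source (pnp_recover): camera pose = R=[0.7914 -0.5564 -0.2532; -0.5474 -0.4607 -0.6986; 0.2721 0.6915 -0.6692], t=(-0.0001, 0.1301, 6.9645)
after S1 (rot_of_se3): [0.7914 -0.5564 -0.2532; -0.5474 -0.4607 -0.6986; 0.2721 0.6915 -0.6692]
after S2 (compose_so3): [-0.1323 -0.0468 0.9901; -0.3692 -0.9247 -0.0930; 0.9199 -0.3778 0.1051]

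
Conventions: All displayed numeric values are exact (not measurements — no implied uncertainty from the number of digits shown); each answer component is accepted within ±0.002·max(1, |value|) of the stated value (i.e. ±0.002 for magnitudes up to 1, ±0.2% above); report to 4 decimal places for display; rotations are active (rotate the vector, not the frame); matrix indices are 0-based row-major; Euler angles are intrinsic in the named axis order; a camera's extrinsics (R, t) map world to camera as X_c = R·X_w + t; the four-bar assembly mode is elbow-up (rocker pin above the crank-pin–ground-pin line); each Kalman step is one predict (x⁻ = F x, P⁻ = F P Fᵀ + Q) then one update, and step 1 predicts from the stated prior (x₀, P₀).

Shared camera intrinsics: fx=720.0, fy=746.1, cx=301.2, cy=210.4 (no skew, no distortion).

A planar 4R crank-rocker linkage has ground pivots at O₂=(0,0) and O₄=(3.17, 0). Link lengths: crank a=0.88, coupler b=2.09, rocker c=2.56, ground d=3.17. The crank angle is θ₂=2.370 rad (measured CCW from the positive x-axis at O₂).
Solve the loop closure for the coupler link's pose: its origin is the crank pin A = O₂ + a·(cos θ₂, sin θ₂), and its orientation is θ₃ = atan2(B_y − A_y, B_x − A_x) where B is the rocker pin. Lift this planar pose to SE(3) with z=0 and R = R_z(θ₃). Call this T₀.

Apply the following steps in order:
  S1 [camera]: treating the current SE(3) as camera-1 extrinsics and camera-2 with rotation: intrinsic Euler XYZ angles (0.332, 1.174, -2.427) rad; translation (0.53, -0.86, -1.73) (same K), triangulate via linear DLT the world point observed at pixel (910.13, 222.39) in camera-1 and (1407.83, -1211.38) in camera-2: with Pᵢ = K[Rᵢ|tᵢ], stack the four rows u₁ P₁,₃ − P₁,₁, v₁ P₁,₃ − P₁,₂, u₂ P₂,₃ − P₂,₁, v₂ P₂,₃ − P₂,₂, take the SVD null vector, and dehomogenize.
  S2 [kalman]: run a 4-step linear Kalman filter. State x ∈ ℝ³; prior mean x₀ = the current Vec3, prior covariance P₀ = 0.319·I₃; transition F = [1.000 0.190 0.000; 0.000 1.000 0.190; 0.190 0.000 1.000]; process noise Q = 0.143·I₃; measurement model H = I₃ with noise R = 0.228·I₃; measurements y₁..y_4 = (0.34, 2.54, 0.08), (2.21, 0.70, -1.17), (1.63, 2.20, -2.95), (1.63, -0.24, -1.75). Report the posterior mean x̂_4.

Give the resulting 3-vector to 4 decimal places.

source (fourbar_fk): coupler pose = R=[0.8739 -0.4861 0.0000; 0.4861 0.8739 0.0000; 0.0000 0.0000 1.0000], t=(-0.6308, 0.6136, 0.0000)
after S1 (triangulate): (1.5415, -1.5279, 1.7252)
after S2 (kf_track): (1.7161, 0.4156, -1.5684)

result = (1.7161, 0.4156, -1.5684)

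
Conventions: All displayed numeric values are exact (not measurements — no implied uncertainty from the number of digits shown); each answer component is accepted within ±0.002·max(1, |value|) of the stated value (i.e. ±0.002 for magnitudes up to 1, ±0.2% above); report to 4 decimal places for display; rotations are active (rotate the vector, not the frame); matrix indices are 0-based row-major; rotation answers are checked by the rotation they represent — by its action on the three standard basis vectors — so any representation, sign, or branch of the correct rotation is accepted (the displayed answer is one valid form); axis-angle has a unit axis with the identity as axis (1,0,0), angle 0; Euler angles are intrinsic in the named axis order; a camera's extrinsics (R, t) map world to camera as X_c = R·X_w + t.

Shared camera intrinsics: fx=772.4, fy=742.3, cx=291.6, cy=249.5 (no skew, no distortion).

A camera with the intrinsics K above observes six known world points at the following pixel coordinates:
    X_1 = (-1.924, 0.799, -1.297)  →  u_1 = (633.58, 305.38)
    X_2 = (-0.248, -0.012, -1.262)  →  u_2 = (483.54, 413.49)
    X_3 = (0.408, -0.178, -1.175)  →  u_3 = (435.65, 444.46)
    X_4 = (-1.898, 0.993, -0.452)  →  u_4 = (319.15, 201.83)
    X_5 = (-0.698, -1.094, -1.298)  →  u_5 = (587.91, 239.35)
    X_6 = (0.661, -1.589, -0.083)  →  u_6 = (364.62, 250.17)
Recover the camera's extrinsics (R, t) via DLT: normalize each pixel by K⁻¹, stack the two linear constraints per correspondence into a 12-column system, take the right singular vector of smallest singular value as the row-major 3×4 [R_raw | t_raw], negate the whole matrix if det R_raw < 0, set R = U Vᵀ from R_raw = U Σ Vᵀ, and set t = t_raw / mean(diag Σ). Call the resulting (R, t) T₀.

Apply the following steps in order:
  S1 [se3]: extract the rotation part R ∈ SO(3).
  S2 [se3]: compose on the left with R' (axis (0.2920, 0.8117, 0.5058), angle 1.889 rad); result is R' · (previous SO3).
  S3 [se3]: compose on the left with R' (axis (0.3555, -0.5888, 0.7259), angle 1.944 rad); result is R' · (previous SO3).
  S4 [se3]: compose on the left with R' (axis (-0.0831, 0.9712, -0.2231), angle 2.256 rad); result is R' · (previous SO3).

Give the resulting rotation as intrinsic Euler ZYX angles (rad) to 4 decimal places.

rotation (euler_zyx) = (-0.3341, -0.2285, 2.7623)

source (pnp_recover): camera pose = R=[-0.1989 -0.4983 -0.8439; 0.6797 0.5502 -0.4851; 0.7060 -0.6700 0.2292], t=(-0.1899, 0.3900, 4.2003)
after S1 (rot_of_se3): [-0.1989 -0.4983 -0.8439; 0.6797 0.5502 -0.4851; 0.7060 -0.6700 0.2292]
after S2 (compose_so3): [0.6062 -0.6395 0.4728; 0.4026 -0.2660 -0.8759; 0.6859 0.7213 0.0962]
after S3 (compose_so3): [-0.6381 0.2372 0.7325; -0.3469 -0.9379 0.0015; 0.6874 -0.2531 0.6807]
after S4 (compose_so3): [0.9201 -0.3839 0.0774; -0.3194 -0.8501 -0.4188; 0.2265 0.3606 -0.9048]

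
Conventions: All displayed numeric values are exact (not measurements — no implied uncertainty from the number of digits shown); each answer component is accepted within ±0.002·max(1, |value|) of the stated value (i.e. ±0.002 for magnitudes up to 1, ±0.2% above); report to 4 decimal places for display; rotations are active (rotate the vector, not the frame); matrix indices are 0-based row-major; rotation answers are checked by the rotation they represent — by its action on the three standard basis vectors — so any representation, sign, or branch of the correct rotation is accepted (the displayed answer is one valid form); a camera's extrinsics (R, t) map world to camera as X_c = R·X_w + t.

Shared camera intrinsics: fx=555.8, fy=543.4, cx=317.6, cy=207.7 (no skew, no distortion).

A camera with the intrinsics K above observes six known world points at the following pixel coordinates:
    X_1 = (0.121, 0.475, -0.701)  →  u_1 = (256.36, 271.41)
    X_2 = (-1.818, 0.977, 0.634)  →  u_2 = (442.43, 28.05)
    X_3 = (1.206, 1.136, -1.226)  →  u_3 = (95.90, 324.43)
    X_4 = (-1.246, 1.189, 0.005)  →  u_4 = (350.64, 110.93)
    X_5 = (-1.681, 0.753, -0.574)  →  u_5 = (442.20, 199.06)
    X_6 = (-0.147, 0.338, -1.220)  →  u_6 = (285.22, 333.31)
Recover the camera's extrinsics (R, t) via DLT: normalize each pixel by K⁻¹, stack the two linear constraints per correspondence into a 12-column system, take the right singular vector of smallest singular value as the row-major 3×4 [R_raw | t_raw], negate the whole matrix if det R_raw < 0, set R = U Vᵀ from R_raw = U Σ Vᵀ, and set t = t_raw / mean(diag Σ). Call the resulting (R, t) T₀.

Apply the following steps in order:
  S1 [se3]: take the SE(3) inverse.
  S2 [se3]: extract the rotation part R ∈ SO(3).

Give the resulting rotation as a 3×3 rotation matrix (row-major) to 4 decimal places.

source (pnp_recover): camera pose = R=[-0.8033 -0.5908 0.0754; 0.2081 -0.3970 -0.8939; 0.5581 -0.7024 0.4418], t=(-0.0799, 0.0801, 5.2099)
after S1 (invert_se3): R=[-0.8033 0.2081 0.5581; -0.5908 -0.3970 -0.7024; 0.0754 -0.8939 0.4418], t=(-2.9882, 3.6441, -2.2241)
after S2 (rot_of_se3): [-0.8033 0.2081 0.5581; -0.5908 -0.3970 -0.7024; 0.0754 -0.8939 0.4418]

rotation (matrix) = ((-0.8033, 0.2081, 0.5581), (-0.5908, -0.3970, -0.7024), (0.0754, -0.8939, 0.4418))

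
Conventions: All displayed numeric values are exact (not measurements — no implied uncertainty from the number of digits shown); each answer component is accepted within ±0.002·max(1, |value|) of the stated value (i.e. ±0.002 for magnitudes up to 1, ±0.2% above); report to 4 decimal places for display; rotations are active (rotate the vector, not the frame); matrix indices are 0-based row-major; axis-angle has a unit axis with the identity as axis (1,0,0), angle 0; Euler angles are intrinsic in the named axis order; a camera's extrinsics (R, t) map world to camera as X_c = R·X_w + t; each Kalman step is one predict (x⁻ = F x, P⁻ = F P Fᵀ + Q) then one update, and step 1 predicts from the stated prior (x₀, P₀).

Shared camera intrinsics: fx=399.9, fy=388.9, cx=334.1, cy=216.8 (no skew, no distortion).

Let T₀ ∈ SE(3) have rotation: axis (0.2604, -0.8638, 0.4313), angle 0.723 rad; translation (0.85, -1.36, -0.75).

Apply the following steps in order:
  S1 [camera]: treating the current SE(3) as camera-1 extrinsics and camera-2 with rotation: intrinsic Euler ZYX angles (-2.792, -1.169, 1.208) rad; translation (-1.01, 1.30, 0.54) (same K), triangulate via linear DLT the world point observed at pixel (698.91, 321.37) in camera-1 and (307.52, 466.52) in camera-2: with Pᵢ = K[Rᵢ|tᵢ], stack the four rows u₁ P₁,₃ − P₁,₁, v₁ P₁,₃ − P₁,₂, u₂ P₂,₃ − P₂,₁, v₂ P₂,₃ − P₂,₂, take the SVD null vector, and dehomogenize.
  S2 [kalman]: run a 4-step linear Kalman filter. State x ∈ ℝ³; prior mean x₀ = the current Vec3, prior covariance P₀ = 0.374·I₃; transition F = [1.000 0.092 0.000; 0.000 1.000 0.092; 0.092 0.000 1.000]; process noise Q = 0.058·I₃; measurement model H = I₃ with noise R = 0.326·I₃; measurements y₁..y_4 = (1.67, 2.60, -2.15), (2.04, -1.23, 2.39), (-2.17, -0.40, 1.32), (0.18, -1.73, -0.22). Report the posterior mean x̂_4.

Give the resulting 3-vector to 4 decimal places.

result = (0.2930, -0.4406, 0.4569)

after S1 (triangulate): (1.9449, 1.6493, 1.0073)
after S2 (kf_track): (0.2930, -0.4406, 0.4569)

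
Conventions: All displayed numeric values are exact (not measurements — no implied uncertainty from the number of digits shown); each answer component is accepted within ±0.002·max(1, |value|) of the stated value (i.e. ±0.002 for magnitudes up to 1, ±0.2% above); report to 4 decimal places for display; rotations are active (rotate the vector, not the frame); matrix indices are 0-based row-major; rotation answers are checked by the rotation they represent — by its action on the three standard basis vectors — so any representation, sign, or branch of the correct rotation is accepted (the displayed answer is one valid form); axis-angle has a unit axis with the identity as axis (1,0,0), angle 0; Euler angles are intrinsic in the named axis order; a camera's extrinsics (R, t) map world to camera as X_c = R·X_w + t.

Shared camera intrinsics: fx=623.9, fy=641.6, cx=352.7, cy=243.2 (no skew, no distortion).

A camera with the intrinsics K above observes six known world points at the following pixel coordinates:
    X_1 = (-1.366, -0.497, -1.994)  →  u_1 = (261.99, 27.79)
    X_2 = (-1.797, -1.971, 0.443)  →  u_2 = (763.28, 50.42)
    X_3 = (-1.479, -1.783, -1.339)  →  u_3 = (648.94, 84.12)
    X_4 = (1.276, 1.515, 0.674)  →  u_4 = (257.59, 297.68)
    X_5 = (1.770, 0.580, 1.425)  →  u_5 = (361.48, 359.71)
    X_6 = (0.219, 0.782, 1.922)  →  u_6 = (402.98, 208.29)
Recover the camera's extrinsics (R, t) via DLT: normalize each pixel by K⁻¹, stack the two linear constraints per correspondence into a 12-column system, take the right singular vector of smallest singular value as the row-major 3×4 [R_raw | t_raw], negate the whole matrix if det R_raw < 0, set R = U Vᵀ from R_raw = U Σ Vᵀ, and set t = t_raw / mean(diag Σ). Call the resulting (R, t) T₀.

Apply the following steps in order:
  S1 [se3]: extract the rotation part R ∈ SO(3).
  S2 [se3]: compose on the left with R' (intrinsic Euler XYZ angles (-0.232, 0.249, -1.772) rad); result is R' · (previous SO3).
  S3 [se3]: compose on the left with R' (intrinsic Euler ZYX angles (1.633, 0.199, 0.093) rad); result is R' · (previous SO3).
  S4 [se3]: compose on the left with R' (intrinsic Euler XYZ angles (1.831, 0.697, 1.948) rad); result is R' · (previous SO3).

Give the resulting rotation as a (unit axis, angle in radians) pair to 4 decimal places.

source (pnp_recover): camera pose = R=[-0.2081 -0.7944 0.5707; 0.9255 -0.3487 -0.1480; 0.3166 0.4973 0.8077], t=(0.1100, -0.0100, 4.6900)
after S1 (rot_of_se3): [-0.2081 -0.7944 0.5707; 0.9255 -0.3487 -0.1480; 0.3166 0.4973 0.8077]
after S2 (compose_so3): [0.9971 -0.0547 -0.0520; 0.0352 0.9465 -0.3207; 0.0668 0.3180 0.9457]
after S3 (compose_so3): [-0.0904 -0.9128 0.3983; 0.9876 -0.0305 0.1543; -0.1287 0.4073 0.9042]
after S4 (compose_so3): [-0.7611 0.5410 0.3579; -0.3383 0.1398 -0.9306; -0.5535 -0.8293 0.0766]

rotation (axis_angle) = ((0.0797, 0.7174, -0.6921), 2.4533)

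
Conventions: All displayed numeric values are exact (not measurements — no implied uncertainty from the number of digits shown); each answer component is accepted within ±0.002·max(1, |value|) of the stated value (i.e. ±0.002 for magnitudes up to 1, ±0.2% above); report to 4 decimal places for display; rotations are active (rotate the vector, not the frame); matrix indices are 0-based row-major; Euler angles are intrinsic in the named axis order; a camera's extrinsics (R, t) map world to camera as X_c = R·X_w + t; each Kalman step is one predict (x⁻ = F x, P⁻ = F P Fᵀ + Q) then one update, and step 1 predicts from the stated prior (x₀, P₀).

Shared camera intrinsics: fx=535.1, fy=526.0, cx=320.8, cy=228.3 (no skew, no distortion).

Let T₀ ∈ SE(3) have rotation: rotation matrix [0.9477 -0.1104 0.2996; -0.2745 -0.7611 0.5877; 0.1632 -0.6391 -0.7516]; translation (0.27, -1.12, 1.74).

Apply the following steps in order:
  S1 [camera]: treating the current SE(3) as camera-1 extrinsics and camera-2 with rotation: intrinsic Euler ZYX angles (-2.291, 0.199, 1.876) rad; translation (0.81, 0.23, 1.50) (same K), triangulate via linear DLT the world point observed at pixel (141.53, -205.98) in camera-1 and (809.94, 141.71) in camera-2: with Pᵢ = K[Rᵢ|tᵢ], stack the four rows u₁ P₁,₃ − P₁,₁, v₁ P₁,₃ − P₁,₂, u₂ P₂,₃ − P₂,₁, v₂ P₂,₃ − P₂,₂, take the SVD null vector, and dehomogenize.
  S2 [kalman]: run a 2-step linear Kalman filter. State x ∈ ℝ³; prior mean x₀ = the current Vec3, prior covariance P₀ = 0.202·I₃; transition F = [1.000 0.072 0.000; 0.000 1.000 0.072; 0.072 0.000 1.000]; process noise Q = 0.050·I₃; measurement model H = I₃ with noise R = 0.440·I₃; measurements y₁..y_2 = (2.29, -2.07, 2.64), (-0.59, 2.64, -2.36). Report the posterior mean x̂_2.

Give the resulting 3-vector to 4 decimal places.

after S1 (triangulate): (-0.6540, 0.3596, -1.6886)
after S2 (kf_track): (0.1127, 0.4475, -0.7939)

result = (0.1127, 0.4475, -0.7939)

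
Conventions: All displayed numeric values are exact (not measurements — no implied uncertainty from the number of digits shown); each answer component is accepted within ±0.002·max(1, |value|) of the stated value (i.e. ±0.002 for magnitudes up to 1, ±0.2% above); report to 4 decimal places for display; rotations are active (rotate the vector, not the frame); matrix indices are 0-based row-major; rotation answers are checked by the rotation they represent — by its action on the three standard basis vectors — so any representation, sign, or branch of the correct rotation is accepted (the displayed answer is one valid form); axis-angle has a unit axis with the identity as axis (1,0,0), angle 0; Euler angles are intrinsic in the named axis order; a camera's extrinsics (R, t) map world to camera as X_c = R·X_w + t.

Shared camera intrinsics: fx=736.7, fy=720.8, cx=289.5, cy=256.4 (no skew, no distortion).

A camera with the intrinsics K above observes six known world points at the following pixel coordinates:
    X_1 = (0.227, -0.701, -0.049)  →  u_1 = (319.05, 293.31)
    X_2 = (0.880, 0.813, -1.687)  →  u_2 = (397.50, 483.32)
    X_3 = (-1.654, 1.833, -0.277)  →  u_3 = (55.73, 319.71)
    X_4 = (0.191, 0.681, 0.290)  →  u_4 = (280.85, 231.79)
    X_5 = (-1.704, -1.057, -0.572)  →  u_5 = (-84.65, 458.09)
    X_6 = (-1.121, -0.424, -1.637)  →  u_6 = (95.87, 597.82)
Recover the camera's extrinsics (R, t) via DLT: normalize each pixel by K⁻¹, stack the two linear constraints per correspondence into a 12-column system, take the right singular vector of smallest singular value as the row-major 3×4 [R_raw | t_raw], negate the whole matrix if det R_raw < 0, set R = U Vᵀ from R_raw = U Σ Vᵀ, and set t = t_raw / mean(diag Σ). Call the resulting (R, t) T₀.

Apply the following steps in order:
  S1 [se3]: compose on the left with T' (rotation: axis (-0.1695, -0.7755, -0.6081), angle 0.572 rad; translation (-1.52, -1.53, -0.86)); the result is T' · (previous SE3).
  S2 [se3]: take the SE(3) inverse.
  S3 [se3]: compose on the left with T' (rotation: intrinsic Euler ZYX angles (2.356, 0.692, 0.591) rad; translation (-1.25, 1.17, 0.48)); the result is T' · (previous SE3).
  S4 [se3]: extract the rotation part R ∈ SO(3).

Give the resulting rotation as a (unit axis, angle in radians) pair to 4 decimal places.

source (pnp_recover): camera pose = R=[0.9897 -0.1052 -0.0972; -0.1006 -0.0280 -0.9945; 0.1019 0.9941 -0.0383], t=(-0.1500, 0.1500, 4.4900)
after S1 (compose_se3): R=[0.7604 -0.4997 -0.4149; -0.3823 0.1720 -0.9079; 0.5251 0.8489 -0.0602], t=(-3.4055, -0.5942, 3.1117)
after S2 (invert_se3): R=[0.7604 -0.3823 0.5251; -0.4997 0.1720 0.8489; -0.4149 -0.9079 -0.0602], t=(0.7284, -4.2412, -1.7649)
after S3 (compose_se3): R=[-0.0029 0.0461 -0.9989; 0.2629 -0.9638 -0.0453; -0.9648 -0.2627 -0.0093], t=(1.8759, 1.6334, -2.9328)
after S4 (rot_of_se3): [-0.0029 0.0461 -0.9989; 0.2629 -0.9638 -0.0453; -0.9648 -0.2627 -0.0093]

rotation (axis_angle) = ((-0.7039, -0.1104, 0.7016), 2.9865)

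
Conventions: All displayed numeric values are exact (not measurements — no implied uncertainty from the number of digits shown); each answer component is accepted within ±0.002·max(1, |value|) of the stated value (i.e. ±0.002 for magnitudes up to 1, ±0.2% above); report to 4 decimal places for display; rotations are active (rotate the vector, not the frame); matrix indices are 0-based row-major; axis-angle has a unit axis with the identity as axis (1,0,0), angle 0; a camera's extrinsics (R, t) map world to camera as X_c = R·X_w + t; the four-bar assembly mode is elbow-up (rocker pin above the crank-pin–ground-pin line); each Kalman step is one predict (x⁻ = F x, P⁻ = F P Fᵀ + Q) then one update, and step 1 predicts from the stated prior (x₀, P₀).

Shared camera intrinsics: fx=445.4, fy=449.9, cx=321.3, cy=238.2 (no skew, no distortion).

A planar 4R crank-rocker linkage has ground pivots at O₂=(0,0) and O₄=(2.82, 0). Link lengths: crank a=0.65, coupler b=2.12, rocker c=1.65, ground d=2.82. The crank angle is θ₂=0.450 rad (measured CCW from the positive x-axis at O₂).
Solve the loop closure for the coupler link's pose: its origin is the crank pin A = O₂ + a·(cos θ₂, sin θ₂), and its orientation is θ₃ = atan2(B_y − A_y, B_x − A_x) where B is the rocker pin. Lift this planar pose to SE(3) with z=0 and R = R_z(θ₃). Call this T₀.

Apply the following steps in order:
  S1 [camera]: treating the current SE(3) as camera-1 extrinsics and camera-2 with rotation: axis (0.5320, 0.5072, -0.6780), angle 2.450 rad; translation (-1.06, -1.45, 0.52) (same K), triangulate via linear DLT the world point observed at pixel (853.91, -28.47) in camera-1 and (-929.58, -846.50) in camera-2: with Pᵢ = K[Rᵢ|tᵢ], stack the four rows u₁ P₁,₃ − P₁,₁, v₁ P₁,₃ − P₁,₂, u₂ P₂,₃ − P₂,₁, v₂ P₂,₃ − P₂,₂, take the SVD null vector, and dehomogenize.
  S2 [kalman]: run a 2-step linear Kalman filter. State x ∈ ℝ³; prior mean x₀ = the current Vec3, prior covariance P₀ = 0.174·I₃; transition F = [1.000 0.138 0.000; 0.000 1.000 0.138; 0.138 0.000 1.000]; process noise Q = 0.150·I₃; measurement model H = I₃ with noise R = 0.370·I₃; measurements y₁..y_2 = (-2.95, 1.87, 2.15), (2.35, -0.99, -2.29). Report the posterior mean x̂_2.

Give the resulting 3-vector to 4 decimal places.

source (fourbar_fk): coupler pose = R=[0.7986 -0.6018 0.0000; 0.6018 0.7986 0.0000; 0.0000 0.0000 1.0000], t=(0.5853, 0.2827, 0.0000)
after S1 (triangulate): (0.0054, -1.1557, 1.0747)
after S2 (kf_track): (0.2625, -0.1824, -0.2837)

result = (0.2625, -0.1824, -0.2837)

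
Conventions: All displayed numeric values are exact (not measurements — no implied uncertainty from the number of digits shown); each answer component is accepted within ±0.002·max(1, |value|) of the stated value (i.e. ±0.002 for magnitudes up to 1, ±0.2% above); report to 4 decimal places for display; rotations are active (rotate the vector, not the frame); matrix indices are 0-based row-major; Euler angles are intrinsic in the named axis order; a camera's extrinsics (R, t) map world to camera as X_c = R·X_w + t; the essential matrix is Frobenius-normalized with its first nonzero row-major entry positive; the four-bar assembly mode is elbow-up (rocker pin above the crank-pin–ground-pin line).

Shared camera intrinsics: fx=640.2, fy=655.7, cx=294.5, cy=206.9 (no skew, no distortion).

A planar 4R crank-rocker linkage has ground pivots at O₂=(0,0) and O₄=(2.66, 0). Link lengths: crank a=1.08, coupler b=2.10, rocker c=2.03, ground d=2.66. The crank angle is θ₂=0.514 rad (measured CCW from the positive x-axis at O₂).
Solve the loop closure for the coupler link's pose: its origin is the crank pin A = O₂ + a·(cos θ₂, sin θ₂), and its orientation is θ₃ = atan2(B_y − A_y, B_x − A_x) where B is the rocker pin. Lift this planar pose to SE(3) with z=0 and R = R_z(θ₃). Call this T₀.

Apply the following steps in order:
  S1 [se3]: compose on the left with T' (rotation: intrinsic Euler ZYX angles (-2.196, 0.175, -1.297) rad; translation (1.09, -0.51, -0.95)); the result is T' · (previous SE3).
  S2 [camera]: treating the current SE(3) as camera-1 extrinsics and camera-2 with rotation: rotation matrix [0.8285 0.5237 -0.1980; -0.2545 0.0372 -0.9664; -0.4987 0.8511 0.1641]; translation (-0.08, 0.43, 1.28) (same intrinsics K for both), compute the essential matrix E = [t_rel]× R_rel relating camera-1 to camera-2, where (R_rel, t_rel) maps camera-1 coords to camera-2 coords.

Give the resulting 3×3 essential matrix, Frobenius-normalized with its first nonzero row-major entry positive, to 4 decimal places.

source (fourbar_fk): coupler pose = R=[0.7069 -0.7073 0.0000; 0.7073 0.7069 0.0000; 0.0000 0.0000 1.0000], t=(0.9404, 0.5310, 0.0000)
after S1 (compose_se3): R=[-0.1829 0.6320 0.7531; -0.5802 0.5490 -0.6016; -0.7936 -0.5470 0.2663], t=(0.7165, -1.2728, -1.6172)
after S2 (essential): [0.5571 -0.0027 0.0171; 0.3387 0.2589 -0.3798; 0.2736 -0.2952 0.4487]

matrix = [0.5571 -0.0027 0.0171; 0.3387 0.2589 -0.3798; 0.2736 -0.2952 0.4487]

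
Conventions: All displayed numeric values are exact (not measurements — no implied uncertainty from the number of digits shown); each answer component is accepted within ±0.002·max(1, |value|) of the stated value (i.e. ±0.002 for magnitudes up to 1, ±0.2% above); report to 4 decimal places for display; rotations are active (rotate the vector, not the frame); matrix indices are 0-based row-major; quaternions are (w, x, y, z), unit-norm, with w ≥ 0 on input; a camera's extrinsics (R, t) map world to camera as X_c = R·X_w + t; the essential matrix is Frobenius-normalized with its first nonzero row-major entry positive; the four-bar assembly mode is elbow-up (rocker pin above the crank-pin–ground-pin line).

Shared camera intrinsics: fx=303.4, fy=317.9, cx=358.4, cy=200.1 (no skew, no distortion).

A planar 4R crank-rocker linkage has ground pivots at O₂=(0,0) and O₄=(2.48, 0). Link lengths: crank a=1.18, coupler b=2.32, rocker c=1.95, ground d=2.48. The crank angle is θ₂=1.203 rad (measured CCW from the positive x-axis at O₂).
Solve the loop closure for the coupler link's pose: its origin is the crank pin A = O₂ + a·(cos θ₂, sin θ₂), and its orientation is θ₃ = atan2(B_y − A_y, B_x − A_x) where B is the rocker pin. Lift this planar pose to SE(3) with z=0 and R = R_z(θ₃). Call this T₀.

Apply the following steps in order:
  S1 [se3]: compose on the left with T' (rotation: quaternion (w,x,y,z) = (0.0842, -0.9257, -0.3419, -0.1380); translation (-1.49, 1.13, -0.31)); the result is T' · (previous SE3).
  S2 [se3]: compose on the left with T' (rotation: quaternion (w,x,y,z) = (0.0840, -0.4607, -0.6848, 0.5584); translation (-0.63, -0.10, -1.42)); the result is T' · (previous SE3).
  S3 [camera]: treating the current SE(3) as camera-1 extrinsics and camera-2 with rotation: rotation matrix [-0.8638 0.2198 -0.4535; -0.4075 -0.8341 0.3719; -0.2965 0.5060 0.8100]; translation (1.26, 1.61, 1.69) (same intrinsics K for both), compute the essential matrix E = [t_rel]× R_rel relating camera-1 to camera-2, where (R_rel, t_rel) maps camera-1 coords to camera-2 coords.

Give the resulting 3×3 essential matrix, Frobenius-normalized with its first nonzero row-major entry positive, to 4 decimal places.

matrix = [0.4267 -0.2634 -0.2624; 0.1298 0.6541 -0.1384; -0.3856 -0.0238 0.2580]

source (fourbar_fk): coupler pose = R=[0.9311 -0.3647 0.0000; 0.3647 0.9311 0.0000; 0.0000 0.0000 1.0000], t=(0.4243, 1.1011, 0.0000)
after S1 (compose_se3): R=[0.9173 0.3455 0.1979; 0.2935 -0.9226 0.2503; 0.2691 -0.1715 -0.9477], t=(-0.4585, 0.5607, -0.2449)
after S2 (compose_se3): R=[-0.5267 -0.5816 0.6199; 0.4658 0.4126 0.7828; -0.7111 0.7011 0.0536], t=(0.0827, -0.2909, -1.6203)
after S3 (essential): [0.4267 -0.2634 -0.2624; 0.1298 0.6541 -0.1384; -0.3856 -0.0238 0.2580]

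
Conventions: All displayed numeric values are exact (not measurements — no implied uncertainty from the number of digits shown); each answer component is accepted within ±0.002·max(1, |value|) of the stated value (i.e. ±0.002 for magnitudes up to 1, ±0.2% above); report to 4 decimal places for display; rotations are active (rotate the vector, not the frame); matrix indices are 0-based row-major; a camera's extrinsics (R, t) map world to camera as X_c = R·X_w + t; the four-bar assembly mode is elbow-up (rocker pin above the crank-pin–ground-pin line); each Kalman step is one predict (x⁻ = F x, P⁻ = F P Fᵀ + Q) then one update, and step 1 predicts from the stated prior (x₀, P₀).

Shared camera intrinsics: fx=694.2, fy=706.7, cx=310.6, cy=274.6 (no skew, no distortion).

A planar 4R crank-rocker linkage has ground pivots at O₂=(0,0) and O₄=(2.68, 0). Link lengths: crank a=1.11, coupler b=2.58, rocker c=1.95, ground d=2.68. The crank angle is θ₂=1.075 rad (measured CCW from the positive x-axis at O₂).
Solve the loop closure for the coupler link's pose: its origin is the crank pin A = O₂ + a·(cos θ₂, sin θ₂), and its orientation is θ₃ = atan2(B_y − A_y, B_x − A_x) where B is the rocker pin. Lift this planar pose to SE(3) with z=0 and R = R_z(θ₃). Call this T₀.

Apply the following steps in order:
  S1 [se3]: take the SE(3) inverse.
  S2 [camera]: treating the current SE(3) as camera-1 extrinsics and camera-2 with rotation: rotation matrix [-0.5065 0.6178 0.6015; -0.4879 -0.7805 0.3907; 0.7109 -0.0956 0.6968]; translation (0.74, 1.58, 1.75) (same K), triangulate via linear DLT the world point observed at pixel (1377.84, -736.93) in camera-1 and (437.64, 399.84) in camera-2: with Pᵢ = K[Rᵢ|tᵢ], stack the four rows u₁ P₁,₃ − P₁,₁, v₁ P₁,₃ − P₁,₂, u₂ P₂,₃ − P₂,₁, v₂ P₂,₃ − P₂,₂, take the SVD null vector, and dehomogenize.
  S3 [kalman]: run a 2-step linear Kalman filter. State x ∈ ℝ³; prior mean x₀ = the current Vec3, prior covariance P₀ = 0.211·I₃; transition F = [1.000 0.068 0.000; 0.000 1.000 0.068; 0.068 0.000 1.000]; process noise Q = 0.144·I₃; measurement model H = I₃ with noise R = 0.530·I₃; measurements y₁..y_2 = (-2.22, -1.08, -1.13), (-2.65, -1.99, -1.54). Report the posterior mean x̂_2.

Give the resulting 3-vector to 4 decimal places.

result = (-1.0732, -0.9409, -0.7396)

source (fourbar_fk): coupler pose = R=[0.9284 -0.3715 0.0000; 0.3715 0.9284 0.0000; 0.0000 0.0000 1.0000], t=(0.5281, 0.9763, 0.0000)
after S1 (invert_se3): R=[0.9284 0.3715 0.0000; -0.3715 0.9284 0.0000; 0.0000 0.0000 1.0000], t=(-0.8530, -0.7103, 0.0000)
after S2 (triangulate): (1.6271, 0.5512, 0.5610)
after S3 (kf_track): (-1.0732, -0.9409, -0.7396)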